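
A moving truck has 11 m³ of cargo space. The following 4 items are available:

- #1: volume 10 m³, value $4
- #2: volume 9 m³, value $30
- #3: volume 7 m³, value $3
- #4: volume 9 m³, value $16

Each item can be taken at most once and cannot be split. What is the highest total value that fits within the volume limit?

Check high-value combinations within 11 m³:
- #2: volume 9, value 30
- #4: volume 9, value 16
- #1: volume 10, value 4
- #3: volume 7, value 3
Best: $30.

$30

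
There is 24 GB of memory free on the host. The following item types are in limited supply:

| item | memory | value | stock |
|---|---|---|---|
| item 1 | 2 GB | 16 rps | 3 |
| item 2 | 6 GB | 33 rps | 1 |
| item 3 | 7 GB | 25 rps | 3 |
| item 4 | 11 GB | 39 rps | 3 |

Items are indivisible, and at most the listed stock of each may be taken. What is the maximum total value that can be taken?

120 rps

Top feasible selections:
- 3×item 1 + 1×item 2 + 1×item 4: memory 23, value 120
- 2×item 1 + 1×item 2 + 2×item 3: memory 24, value 115
- 3×item 1 + 1×item 3 + 1×item 4: memory 24, value 112
Best: 120 rps.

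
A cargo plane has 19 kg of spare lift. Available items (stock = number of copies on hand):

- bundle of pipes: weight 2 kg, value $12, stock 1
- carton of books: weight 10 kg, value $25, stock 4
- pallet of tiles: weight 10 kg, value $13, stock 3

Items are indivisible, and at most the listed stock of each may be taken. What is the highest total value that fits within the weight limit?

Best selections within weight 19 and stock limits:
- 1×bundle of pipes + 1×carton of books: weight 12, value 37
- 1×carton of books: weight 10, value 25
- 1×bundle of pipes + 1×pallet of tiles: weight 12, value 25
- 1×pallet of tiles: weight 10, value 13
Best: $37.

$37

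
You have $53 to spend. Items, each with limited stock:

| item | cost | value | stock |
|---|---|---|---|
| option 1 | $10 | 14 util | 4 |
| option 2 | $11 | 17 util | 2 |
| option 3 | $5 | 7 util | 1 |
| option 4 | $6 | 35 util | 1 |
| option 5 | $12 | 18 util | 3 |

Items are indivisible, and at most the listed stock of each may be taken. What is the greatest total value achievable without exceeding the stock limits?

106 util

Best selections within cost 53 and stock limits:
- 1×option 2 + 1×option 4 + 3×option 5: cost 53, value 106
- 2×option 2 + 1×option 4 + 2×option 5: cost 52, value 105
- 2×option 1 + 2×option 2 + 1×option 3 + 1×option 4: cost 53, value 104
- 1×option 1 + 1×option 4 + 3×option 5: cost 52, value 103
Best: 106 util.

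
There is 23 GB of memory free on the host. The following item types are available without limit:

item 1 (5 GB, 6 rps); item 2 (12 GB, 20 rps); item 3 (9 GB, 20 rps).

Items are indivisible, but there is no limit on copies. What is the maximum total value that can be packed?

46 rps

Best value-per-unit is item 3 at 20/9; filling with it alone gives 2×20 = 40.
Optimal mix: 1×item 1 + 2×item 3 → memory 23, value 46.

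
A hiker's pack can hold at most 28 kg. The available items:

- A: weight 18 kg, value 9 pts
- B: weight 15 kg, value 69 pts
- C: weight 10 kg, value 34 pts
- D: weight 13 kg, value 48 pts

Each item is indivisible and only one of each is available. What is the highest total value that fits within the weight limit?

Check high-value combinations within 28 kg:
- B+D: weight 15+13=28, value 69+48=117
- B+C: weight 15+10=25, value 69+34=103
- C+D: weight 10+13=23, value 34+48=82
- B: weight 15, value 69
Best: 117 pts.

117 pts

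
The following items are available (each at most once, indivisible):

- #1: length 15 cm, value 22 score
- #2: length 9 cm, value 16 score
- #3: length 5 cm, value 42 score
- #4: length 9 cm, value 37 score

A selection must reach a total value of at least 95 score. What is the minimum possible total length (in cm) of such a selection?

Subsets with value ≥ 95, sorted by total length:
- #2+#3+#4: length 23, value 95
- #1+#3+#4: length 29, value 101
Minimum length: 23 cm.

23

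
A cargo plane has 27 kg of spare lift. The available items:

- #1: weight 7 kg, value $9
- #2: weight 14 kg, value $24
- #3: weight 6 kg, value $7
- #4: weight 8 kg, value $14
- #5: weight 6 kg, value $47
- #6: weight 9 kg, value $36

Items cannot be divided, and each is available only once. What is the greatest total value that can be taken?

$97

Check high-value combinations within 27 kg:
- #4+#5+#6: weight 8+6+9=23, value 14+47+36=97
- #1+#5+#6: weight 7+6+9=22, value 9+47+36=92
- #3+#5+#6: weight 6+6+9=21, value 7+47+36=90
- #5+#6: weight 6+9=15, value 47+36=83
- #1+#2+#5: weight 7+14+6=27, value 9+24+47=80
Best: $97.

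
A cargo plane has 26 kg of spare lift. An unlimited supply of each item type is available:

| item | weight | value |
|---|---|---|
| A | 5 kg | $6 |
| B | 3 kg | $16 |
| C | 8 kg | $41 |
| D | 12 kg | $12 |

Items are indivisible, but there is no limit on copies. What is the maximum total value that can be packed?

Best value-per-unit is B at 16/3; filling with it alone gives 8×16 = 128.
Optimal mix: 6×B + 1×C → weight 26, value 137.

$137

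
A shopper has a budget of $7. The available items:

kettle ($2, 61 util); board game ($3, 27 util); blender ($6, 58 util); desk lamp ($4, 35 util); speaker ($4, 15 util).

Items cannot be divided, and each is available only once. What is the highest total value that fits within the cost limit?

96 util

This is a 0/1 knapsack; check combinations near the capacity.
- kettle+desk lamp: cost 2+4=6, value 61+35=96
- kettle+board game: cost 2+3=5, value 61+27=88
- kettle+speaker: cost 2+4=6, value 61+15=76
- board game+desk lamp: cost 3+4=7, value 27+35=62
Best: 96 util.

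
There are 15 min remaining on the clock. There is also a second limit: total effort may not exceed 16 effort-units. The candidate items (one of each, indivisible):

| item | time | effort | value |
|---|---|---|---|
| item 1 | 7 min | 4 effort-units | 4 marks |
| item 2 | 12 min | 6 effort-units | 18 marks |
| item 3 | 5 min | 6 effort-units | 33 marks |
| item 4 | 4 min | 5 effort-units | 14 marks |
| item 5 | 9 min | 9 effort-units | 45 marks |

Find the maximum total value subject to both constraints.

Feasible sets respecting both limits:
- item 3+item 5: time 14, effort 15, value 78
- item 4+item 5: time 13, effort 14, value 59
- item 3+item 4: time 9, effort 11, value 47
Best: 78 marks.

78 marks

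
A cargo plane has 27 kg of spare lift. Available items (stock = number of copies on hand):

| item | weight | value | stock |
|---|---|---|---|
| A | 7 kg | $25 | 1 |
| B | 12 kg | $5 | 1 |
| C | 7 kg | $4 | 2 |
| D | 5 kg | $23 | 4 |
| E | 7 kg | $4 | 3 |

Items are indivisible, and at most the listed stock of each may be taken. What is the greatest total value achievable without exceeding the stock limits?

$117

Best selections within weight 27 and stock limits:
- 1×A + 4×D: weight 27, value 117
- 4×D + 1×E: weight 27, value 96
- 1×C + 4×D: weight 27, value 96
Best: $117.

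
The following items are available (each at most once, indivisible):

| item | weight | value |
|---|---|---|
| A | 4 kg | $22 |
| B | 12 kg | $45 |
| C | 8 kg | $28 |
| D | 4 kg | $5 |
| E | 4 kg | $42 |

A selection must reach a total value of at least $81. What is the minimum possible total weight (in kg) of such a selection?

16

Subsets with value ≥ 81, sorted by total weight:
- A+C+E: weight 16, value 92
- B+E: weight 16, value 87
- A+B+E: weight 20, value 109
- A+C+D+E: weight 20, value 97
Minimum weight: 16 kg.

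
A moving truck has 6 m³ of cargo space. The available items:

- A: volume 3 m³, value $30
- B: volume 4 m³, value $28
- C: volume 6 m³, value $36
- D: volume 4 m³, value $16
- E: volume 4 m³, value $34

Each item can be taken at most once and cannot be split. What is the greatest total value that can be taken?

Check high-value combinations within 6 m³:
- C: volume 6, value 36
- E: volume 4, value 34
- A: volume 3, value 30
Best: $36.

$36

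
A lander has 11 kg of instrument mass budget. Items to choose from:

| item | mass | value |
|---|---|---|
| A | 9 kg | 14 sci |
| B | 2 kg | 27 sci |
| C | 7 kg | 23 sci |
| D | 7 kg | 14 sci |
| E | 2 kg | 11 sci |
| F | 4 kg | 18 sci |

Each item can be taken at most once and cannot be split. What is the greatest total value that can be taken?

61 sci

Check high-value combinations within 11 kg:
- B+C+E: mass 2+7+2=11, value 27+23+11=61
- B+E+F: mass 2+2+4=8, value 27+11+18=56
- B+D+E: mass 2+7+2=11, value 27+14+11=52
- B+C: mass 2+7=9, value 27+23=50
Best: 61 sci.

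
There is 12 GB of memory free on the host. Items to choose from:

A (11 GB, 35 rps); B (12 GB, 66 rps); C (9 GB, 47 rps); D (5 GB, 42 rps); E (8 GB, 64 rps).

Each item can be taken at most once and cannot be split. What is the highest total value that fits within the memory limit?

This is a 0/1 knapsack; check combinations near the capacity.
- B: memory 12, value 66
- E: memory 8, value 64
- C: memory 9, value 47
Best: 66 rps.

66 rps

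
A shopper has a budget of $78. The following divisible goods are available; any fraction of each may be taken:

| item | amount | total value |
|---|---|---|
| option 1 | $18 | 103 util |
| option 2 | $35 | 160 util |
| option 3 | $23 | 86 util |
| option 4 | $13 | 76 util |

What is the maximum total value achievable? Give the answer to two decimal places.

Take in order of value per unit:
- option 4 (76/13 per unit): all 13 → value 76, running total 76.00
- option 1 (103/18 per unit): all 18 → value 103, running total 179.00
- option 2 (160/35 per unit): all 35 → value 160, running total 339.00
- option 3 (86/23 per unit): 12 of 23 → value 12×86/23 = 44.8696, running total 383.87
Total 383.87.

383.87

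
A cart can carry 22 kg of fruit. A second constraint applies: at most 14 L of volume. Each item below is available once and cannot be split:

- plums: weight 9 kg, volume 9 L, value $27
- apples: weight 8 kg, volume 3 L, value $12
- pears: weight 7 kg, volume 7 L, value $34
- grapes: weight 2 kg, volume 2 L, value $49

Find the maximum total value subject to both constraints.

Feasible sets respecting both limits:
- apples+pears+grapes: weight 17, volume 12, value 95
- plums+apples+grapes: weight 19, volume 14, value 88
- pears+grapes: weight 9, volume 9, value 83
Best: $95.

$95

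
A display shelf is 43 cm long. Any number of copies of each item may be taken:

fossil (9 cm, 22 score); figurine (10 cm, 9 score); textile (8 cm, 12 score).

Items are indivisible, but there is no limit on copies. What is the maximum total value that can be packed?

Best value-per-unit is fossil at 22/9; filling with it alone gives 4×22 = 88.
Optimal mix: 3×fossil + 2×textile → length 43, value 90.

90 score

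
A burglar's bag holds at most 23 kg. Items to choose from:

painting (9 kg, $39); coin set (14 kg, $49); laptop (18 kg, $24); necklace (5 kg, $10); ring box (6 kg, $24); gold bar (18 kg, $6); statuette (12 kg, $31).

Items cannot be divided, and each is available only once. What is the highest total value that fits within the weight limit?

$88

Check high-value combinations within 23 kg:
- painting+coin set: weight 9+14=23, value 39+49=88
- coin set+ring box: weight 14+6=20, value 49+24=73
- painting+necklace+ring box: weight 9+5+6=20, value 39+10+24=73
- painting+statuette: weight 9+12=21, value 39+31=70
Best: $88.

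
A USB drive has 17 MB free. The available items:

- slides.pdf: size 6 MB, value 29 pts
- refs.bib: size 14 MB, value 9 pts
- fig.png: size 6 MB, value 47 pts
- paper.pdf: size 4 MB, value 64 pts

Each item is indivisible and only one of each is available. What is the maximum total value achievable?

This is a 0/1 knapsack; check combinations near the capacity.
- slides.pdf+fig.png+paper.pdf: size 6+6+4=16, value 29+47+64=140
- fig.png+paper.pdf: size 6+4=10, value 47+64=111
- slides.pdf+paper.pdf: size 6+4=10, value 29+64=93
- slides.pdf+fig.png: size 6+6=12, value 29+47=76
- paper.pdf: size 4, value 64
Best: 140 pts.

140 pts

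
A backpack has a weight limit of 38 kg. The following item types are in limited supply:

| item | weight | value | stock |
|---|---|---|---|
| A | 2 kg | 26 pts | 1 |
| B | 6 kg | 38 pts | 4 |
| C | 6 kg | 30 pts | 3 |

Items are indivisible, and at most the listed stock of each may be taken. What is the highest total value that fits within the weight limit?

Best selections within weight 38 and stock limits:
- 1×A + 4×B + 2×C: weight 38, value 238
- 1×A + 3×B + 3×C: weight 38, value 230
- 4×B + 2×C: weight 36, value 212
Best: 238 pts.

238 pts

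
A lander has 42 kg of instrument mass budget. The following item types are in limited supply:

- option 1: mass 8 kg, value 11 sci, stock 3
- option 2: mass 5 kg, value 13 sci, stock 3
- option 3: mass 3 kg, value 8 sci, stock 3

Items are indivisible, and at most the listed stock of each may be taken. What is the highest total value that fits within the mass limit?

Top feasible selections:
- 2×option 1 + 3×option 2 + 3×option 3: mass 40, value 85
- 3×option 1 + 3×option 2 + 1×option 3: mass 42, value 80
- 2×option 1 + 3×option 2 + 2×option 3: mass 37, value 77
Best: 85 sci.

85 sci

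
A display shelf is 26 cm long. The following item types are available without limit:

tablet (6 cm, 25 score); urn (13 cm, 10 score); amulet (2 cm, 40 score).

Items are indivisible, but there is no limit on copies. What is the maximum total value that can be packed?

Best value-per-unit is amulet at 40/2, and filling with it alone uses length 13×2=26. No mix of the others beats 13×40 = 520.

520 score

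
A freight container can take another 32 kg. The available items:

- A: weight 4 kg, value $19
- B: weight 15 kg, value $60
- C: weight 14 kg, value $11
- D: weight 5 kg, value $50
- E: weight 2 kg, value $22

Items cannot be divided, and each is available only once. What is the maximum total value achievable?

Check high-value combinations within 32 kg:
- A+B+D+E: weight 4+15+5+2=26, value 19+60+50+22=151
- B+D+E: weight 15+5+2=22, value 60+50+22=132
- A+B+D: weight 4+15+5=24, value 19+60+50=129
Best: $151.

$151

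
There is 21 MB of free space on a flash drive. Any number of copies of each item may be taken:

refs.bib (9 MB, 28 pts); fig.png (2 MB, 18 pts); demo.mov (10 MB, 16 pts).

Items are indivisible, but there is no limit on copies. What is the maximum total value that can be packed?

Best value-per-unit is fig.png at 18/2, and filling with it alone uses size 10×2=20. No mix of the others beats 10×18 = 180.

180 pts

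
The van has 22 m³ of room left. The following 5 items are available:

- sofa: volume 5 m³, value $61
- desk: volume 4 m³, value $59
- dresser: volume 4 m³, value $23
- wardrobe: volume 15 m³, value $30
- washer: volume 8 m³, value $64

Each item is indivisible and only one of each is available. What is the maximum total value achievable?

$207

Check high-value combinations within 22 m³:
- sofa+desk+dresser+washer: volume 5+4+4+8=21, value 61+59+23+64=207
- sofa+desk+washer: volume 5+4+8=17, value 61+59+64=184
- sofa+dresser+washer: volume 5+4+8=17, value 61+23+64=148
- desk+dresser+washer: volume 4+4+8=16, value 59+23+64=146
- sofa+desk+dresser: volume 5+4+4=13, value 61+59+23=143
Best: $207.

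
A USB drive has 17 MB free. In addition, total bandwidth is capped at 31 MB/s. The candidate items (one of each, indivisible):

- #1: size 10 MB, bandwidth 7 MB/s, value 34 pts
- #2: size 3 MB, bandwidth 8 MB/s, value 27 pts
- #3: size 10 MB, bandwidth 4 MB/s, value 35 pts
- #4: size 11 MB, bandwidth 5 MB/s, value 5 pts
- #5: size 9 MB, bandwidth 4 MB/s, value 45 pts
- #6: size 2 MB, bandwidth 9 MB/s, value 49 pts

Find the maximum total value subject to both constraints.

Feasible sets respecting both limits:
- #2+#5+#6: size 14, bandwidth 21, value 121
- #2+#3+#6: size 15, bandwidth 21, value 111
- #1+#2+#6: size 15, bandwidth 24, value 110
- #5+#6: size 11, bandwidth 13, value 94
Best: 121 pts.

121 pts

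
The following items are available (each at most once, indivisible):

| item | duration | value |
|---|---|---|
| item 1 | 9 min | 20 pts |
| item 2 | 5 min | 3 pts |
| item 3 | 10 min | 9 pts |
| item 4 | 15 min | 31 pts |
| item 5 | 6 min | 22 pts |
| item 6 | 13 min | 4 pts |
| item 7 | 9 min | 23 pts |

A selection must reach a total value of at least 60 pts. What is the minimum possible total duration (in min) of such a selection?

24

Subsets with value ≥ 60, sorted by total duration:
- item 1+item 5+item 7: duration 24, value 65
- item 1+item 2+item 5+item 7: duration 29, value 68
Minimum duration: 24 min.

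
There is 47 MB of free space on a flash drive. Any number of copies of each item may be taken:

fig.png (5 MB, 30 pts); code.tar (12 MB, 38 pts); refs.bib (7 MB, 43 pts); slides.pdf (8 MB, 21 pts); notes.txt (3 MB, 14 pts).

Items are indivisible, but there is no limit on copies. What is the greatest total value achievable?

288 pts

Best value-per-unit is refs.bib at 43/7; filling with it alone gives 6×43 = 258.
Optimal mix: 1×fig.png + 6×refs.bib → size 47, value 288.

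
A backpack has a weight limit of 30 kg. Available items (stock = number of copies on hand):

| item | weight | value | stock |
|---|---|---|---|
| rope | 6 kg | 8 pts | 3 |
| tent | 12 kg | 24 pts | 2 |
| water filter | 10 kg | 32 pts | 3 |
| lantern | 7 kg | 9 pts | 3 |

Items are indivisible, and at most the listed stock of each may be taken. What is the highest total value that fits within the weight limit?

Best selections within weight 30 and stock limits:
- 3×water filter: weight 30, value 96
- 2×water filter + 1×lantern: weight 27, value 73
Best: 96 pts.

96 pts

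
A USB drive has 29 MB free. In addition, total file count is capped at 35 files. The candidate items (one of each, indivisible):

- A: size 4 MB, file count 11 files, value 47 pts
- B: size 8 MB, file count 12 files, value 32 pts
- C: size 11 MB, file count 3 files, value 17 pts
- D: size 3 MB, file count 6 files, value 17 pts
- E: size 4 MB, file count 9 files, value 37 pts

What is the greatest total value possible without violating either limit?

Feasible sets respecting both limits:
- A+B+C+E: size 27, file count 35, value 133
- A+C+D+E: size 22, file count 29, value 118
- A+B+E: size 16, file count 32, value 116
- A+B+C+D: size 26, file count 32, value 113
Best: 133 pts.

133 pts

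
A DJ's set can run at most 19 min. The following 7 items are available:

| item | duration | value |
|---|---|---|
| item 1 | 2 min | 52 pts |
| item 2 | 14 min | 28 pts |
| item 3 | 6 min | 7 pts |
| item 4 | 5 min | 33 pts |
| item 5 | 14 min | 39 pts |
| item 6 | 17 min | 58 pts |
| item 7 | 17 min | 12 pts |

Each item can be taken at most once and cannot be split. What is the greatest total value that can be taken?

110 pts

Check high-value combinations within 19 min:
- item 1+item 6: duration 2+17=19, value 52+58=110
- item 1+item 3+item 4: duration 2+6+5=13, value 52+7+33=92
- item 1+item 5: duration 2+14=16, value 52+39=91
Best: 110 pts.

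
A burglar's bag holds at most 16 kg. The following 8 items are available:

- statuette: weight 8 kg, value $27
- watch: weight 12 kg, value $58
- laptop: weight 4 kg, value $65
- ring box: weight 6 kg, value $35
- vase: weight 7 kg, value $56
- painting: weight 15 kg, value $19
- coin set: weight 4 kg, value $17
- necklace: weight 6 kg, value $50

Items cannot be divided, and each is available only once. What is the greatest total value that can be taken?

This is a 0/1 knapsack; check combinations near the capacity.
- laptop+ring box+necklace: weight 4+6+6=16, value 65+35+50=150
- laptop+vase+coin set: weight 4+7+4=15, value 65+56+17=138
- laptop+coin set+necklace: weight 4+4+6=14, value 65+17+50=132
- watch+laptop: weight 12+4=16, value 58+65=123
- laptop+vase: weight 4+7=11, value 65+56=121
Best: $150.

$150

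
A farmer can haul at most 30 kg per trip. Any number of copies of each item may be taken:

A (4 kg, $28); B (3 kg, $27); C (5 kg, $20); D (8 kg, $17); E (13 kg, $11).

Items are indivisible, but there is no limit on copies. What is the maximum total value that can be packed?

Best value-per-unit is B at 27/3, and filling with it alone uses weight 10×3=30. No mix of the others beats 10×27 = 270.

$270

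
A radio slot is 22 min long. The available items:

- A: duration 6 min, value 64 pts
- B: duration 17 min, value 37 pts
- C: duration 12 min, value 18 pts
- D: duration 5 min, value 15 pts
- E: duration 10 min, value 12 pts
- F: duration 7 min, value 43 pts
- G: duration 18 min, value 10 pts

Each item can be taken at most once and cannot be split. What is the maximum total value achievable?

122 pts

This is a 0/1 knapsack; check combinations near the capacity.
- A+D+F: duration 6+5+7=18, value 64+15+43=122
- A+F: duration 6+7=13, value 64+43=107
- A+D+E: duration 6+5+10=21, value 64+15+12=91
- A+C: duration 6+12=18, value 64+18=82
Best: 122 pts.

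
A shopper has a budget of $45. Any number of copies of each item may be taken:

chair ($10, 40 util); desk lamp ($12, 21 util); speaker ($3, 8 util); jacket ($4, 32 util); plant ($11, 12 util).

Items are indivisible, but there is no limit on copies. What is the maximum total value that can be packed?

352 util

Best value-per-unit is jacket at 32/4, and filling with it alone uses cost 11×4=44. No mix of the others beats 11×32 = 352.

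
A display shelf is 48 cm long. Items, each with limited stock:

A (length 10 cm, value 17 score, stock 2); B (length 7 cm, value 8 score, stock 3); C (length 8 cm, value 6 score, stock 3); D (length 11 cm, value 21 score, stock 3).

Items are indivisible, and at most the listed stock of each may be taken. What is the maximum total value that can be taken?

80 score

Best selections within length 48 and stock limits:
- 1×A + 3×D: length 43, value 80
- 2×B + 3×D: length 47, value 79
- 1×B + 1×C + 3×D: length 48, value 77
Best: 80 score.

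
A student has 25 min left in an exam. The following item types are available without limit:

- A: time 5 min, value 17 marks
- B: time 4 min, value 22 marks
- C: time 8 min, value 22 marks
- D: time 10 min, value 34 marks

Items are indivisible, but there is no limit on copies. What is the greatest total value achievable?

Best value-per-unit is B at 22/4, and filling with it alone uses time 6×4=24. No mix of the others beats 6×22 = 132.

132 marks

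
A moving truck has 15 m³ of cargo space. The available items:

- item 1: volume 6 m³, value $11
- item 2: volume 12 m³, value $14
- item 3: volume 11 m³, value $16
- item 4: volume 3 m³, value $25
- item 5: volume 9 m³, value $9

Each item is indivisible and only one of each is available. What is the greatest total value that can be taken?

$41

Check high-value combinations within 15 m³:
- item 3+item 4: volume 11+3=14, value 16+25=41
- item 2+item 4: volume 12+3=15, value 14+25=39
- item 1+item 4: volume 6+3=9, value 11+25=36
- item 4+item 5: volume 3+9=12, value 25+9=34
Best: $41.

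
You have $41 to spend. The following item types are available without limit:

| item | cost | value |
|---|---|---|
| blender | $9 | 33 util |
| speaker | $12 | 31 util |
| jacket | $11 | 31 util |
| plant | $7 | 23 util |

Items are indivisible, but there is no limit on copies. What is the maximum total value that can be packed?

Best value-per-unit is blender at 33/9; filling with it alone gives 4×33 = 132.
Optimal mix: 3×blender + 2×plant → cost 41, value 145.

145 util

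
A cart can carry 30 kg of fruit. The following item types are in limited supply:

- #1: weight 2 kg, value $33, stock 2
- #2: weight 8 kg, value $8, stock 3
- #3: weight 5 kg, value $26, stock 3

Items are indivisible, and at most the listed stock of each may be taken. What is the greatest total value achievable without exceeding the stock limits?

$152

Top feasible selections:
- 2×#1 + 1×#2 + 3×#3: weight 27, value 152
- 2×#1 + 3×#3: weight 19, value 144
Best: $152.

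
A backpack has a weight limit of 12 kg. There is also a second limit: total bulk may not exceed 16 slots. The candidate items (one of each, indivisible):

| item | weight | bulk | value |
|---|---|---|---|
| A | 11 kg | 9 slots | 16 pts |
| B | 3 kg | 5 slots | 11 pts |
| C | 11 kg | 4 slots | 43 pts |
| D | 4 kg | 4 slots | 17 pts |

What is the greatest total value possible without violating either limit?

Feasible sets respecting both limits:
- C: weight 11, bulk 4, value 43
- B+D: weight 7, bulk 9, value 28
- D: weight 4, bulk 4, value 17
Best: 43 pts.

43 pts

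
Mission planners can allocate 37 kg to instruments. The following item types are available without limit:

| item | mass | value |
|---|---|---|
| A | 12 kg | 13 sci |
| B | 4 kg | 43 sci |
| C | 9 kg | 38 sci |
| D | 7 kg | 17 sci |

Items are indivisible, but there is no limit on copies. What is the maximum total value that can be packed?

387 sci

Best value-per-unit is B at 43/4, and filling with it alone uses mass 9×4=36. No mix of the others beats 9×43 = 387.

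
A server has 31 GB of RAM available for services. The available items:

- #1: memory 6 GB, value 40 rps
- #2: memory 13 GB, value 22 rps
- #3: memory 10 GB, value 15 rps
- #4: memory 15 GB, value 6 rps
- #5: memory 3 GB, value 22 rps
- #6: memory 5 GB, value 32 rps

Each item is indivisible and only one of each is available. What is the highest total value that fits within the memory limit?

116 rps

Check high-value combinations within 31 GB:
- #1+#2+#5+#6: memory 6+13+3+5=27, value 40+22+22+32=116
- #1+#3+#5+#6: memory 6+10+3+5=24, value 40+15+22+32=109
- #1+#4+#5+#6: memory 6+15+3+5=29, value 40+6+22+32=100
- #1+#5+#6: memory 6+3+5=14, value 40+22+32=94
- #1+#2+#6: memory 6+13+5=24, value 40+22+32=94
Best: 116 rps.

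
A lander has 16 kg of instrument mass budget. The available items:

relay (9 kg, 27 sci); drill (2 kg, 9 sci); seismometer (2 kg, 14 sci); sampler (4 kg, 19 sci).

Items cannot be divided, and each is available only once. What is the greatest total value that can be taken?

Check high-value combinations within 16 kg:
- relay+seismometer+sampler: mass 9+2+4=15, value 27+14+19=60
- relay+drill+sampler: mass 9+2+4=15, value 27+9+19=55
- relay+drill+seismometer: mass 9+2+2=13, value 27+9+14=50
- relay+sampler: mass 9+4=13, value 27+19=46
Best: 60 sci.

60 sci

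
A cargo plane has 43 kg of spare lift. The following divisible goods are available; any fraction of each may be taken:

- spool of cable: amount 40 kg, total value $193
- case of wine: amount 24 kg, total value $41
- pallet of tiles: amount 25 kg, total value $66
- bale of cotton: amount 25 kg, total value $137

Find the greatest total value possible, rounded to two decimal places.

Take in order of value per unit:
- bale of cotton (137/25 per unit): all 25 → value 137, running total 137.00
- spool of cable (193/40 per unit): 18 of 40 → value 18×193/40 = 86.8500, running total 223.85
Total 223.85.

223.85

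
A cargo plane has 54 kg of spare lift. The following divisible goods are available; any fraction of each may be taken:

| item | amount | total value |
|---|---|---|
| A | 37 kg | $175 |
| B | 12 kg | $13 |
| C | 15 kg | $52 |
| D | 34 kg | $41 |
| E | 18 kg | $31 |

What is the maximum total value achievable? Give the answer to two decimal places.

230.44

Take in order of value per unit:
- A (175/37 per unit): all 37 → value 175, running total 175.00
- C (52/15 per unit): all 15 → value 52, running total 227.00
- E (31/18 per unit): 2 of 18 → value 2×31/18 = 3.4444, running total 230.44
Total 230.44.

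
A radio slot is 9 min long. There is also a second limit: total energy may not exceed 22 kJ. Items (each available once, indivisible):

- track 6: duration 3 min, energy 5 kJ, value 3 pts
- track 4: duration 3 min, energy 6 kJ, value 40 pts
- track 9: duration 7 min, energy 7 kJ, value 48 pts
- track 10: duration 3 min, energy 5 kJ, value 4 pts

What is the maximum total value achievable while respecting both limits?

48 pts

Feasible sets respecting both limits:
- track 9: duration 7, energy 7, value 48
- track 6+track 4+track 10: duration 9, energy 16, value 47
- track 4+track 10: duration 6, energy 11, value 44
Best: 48 pts.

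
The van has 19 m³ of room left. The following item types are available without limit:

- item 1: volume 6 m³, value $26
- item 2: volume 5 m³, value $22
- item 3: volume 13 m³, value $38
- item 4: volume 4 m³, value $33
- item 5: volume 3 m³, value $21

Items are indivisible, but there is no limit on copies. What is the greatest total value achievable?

$153

Best value-per-unit is item 4 at 33/4; filling with it alone gives 4×33 = 132.
Optimal mix: 4×item 4 + 1×item 5 → volume 19, value 153.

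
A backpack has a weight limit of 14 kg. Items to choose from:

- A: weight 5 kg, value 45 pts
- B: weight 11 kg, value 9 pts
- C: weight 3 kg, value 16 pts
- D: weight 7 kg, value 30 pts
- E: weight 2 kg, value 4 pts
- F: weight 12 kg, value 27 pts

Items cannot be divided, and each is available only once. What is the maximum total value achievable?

79 pts

Check high-value combinations within 14 kg:
- A+D+E: weight 5+7+2=14, value 45+30+4=79
- A+D: weight 5+7=12, value 45+30=75
- A+C+E: weight 5+3+2=10, value 45+16+4=65
Best: 79 pts.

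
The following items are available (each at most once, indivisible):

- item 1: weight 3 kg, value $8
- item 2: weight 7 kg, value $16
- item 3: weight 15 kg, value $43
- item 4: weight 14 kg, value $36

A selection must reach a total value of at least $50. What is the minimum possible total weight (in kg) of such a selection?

Subsets with value ≥ 50, sorted by total weight:
- item 1+item 3: weight 18, value 51
- item 2+item 4: weight 21, value 52
- item 2+item 3: weight 22, value 59
Minimum weight: 18 kg.

18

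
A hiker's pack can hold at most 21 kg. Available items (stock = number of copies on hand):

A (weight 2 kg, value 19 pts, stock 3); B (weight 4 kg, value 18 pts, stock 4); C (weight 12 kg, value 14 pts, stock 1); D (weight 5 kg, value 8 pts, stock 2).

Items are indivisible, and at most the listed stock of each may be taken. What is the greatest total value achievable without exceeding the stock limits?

Top feasible selections:
- 3×A + 3×B: weight 18, value 111
- 2×A + 4×B: weight 20, value 110
- 3×A + 2×B + 1×D: weight 19, value 101
- 2×A + 3×B + 1×D: weight 21, value 100
Best: 111 pts.

111 pts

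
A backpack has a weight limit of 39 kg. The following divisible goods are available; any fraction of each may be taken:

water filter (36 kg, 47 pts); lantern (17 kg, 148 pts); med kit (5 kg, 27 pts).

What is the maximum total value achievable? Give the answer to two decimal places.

197.19

Take in order of value per unit:
- lantern (148/17 per unit): all 17 → value 148, running total 148.00
- med kit (27/5 per unit): all 5 → value 27, running total 175.00
- water filter (47/36 per unit): 17 of 36 → value 17×47/36 = 22.1944, running total 197.19
Total 197.19.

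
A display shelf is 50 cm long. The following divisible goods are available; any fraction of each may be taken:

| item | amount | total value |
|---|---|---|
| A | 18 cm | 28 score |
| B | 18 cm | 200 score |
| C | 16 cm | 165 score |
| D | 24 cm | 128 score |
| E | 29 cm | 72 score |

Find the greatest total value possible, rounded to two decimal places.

450.33

Take in order of value per unit:
- B (200/18 per unit): all 18 → value 200, running total 200.00
- C (165/16 per unit): all 16 → value 165, running total 365.00
- D (128/24 per unit): 16 of 24 → value 16×128/24 = 85.3333, running total 450.33
Total 450.33.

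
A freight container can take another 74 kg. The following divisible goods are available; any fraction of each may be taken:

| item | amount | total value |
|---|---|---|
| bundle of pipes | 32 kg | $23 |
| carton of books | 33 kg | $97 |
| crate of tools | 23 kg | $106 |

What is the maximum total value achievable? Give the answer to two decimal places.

Take in order of value per unit:
- crate of tools (106/23 per unit): all 23 → value 106, running total 106.00
- carton of books (97/33 per unit): all 33 → value 97, running total 203.00
- bundle of pipes (23/32 per unit): 18 of 32 → value 18×23/32 = 12.9375, running total 215.94
Total 215.94.

215.94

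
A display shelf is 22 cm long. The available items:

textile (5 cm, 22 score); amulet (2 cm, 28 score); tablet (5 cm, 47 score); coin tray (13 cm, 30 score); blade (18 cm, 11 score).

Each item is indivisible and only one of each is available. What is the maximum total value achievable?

Check high-value combinations within 22 cm:
- amulet+tablet+coin tray: length 2+5+13=20, value 28+47+30=105
- textile+amulet+tablet: length 5+2+5=12, value 22+28+47=97
- textile+amulet+coin tray: length 5+2+13=20, value 22+28+30=80
Best: 105 score.

105 score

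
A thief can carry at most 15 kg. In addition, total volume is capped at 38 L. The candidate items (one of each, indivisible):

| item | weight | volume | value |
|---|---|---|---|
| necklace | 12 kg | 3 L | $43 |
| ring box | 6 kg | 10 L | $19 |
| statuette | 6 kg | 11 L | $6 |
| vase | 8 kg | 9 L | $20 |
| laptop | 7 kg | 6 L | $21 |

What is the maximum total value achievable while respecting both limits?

$43

Feasible sets respecting both limits:
- necklace: weight 12, volume 3, value 43
- vase+laptop: weight 15, volume 15, value 41
- ring box+laptop: weight 13, volume 16, value 40
- ring box+vase: weight 14, volume 19, value 39
Best: $43.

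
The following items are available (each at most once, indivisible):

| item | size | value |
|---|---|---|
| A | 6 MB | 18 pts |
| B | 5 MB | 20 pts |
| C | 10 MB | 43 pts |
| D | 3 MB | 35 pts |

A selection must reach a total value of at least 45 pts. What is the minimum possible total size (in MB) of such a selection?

8

Subsets with value ≥ 45, sorted by total size:
- B+D: size 8, value 55
- A+D: size 9, value 53
Minimum size: 8 MB.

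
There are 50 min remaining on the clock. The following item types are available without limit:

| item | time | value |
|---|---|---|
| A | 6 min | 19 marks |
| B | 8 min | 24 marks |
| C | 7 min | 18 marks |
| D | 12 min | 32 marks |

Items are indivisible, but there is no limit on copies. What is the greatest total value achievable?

Best value-per-unit is A at 19/6; filling with it alone gives 8×19 = 152.
Optimal mix: 7×A + 1×B → time 50, value 157.

157 marks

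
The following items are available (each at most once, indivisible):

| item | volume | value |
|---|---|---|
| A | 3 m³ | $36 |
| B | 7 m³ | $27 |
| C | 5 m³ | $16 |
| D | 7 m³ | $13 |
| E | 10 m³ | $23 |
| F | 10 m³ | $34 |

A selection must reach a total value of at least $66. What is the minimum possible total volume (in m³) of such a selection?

13

Subsets with value ≥ 66, sorted by total volume:
- A+F: volume 13, value 70
- A+B+C: volume 15, value 79
- A+B+D: volume 17, value 76
- A+C+F: volume 18, value 86
Minimum volume: 13 m³.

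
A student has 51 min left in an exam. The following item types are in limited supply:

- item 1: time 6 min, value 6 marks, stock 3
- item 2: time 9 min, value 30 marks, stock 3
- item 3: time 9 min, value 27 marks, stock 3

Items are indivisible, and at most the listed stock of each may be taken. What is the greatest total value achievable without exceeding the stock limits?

150 marks

Best selections within time 51 and stock limits:
- 1×item 1 + 3×item 2 + 2×item 3: time 51, value 150
- 1×item 1 + 2×item 2 + 3×item 3: time 51, value 147
Best: 150 marks.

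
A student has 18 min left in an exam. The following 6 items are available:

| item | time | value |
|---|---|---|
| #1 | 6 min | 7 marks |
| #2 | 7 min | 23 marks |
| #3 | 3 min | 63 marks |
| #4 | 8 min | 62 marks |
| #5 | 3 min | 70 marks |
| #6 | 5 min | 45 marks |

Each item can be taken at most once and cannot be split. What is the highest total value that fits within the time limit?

201 marks

Check high-value combinations within 18 min:
- #2+#3+#5+#6: time 7+3+3+5=18, value 23+63+70+45=201
- #3+#4+#5: time 3+8+3=14, value 63+62+70=195
- #1+#3+#5+#6: time 6+3+3+5=17, value 7+63+70+45=185
- #3+#5+#6: time 3+3+5=11, value 63+70+45=178
- #4+#5+#6: time 8+3+5=16, value 62+70+45=177
Best: 201 marks.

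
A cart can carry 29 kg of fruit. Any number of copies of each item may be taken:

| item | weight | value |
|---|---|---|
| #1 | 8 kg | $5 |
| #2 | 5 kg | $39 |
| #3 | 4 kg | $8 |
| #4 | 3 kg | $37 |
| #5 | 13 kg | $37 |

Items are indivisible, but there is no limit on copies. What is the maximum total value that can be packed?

Best value-per-unit is #4 at 37/3; filling with it alone gives 9×37 = 333.
Optimal mix: 1×#2 + 8×#4 → weight 29, value 335.

$335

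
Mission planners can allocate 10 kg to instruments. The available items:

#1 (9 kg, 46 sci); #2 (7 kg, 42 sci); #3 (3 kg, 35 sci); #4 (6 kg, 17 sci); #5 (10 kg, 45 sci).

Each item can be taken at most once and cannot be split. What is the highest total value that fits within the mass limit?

77 sci

This is a 0/1 knapsack; check combinations near the capacity.
- #2+#3: mass 7+3=10, value 42+35=77
- #3+#4: mass 3+6=9, value 35+17=52
- #1: mass 9, value 46
- #5: mass 10, value 45
- #2: mass 7, value 42
Best: 77 sci.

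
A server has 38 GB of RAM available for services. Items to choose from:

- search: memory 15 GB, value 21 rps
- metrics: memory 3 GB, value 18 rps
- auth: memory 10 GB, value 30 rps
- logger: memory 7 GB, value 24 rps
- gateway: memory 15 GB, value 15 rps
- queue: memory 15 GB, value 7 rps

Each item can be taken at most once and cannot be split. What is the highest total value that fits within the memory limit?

93 rps

This is a 0/1 knapsack; check combinations near the capacity.
- search+metrics+auth+logger: memory 15+3+10+7=35, value 21+18+30+24=93
- metrics+auth+logger+gateway: memory 3+10+7+15=35, value 18+30+24+15=87
- metrics+auth+logger+queue: memory 3+10+7+15=35, value 18+30+24+7=79
Best: 93 rps.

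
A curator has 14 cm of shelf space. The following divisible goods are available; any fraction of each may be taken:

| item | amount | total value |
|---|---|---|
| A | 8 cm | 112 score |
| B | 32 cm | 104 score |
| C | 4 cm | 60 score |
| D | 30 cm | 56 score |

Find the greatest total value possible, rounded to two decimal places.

178.50

Take in order of value per unit:
- C (60/4 per unit): all 4 → value 60, running total 60.00
- A (112/8 per unit): all 8 → value 112, running total 172.00
- B (104/32 per unit): 2 of 32 → value 2×104/32 = 6.5000, running total 178.50
Total 178.50.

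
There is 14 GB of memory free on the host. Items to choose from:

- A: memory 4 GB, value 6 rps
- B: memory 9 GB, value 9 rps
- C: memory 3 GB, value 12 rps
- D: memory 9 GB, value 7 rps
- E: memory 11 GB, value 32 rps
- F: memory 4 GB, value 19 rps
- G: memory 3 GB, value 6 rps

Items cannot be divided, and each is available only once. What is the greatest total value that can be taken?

44 rps

Check high-value combinations within 14 GB:
- C+E: memory 3+11=14, value 12+32=44
- A+C+F+G: memory 4+3+4+3=14, value 6+12+19+6=43
- E+G: memory 11+3=14, value 32+6=38
Best: 44 rps.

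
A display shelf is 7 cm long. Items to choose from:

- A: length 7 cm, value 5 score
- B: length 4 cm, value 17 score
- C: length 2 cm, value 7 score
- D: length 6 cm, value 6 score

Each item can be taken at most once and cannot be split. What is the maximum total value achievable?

24 score

Check high-value combinations within 7 cm:
- B+C: length 4+2=6, value 17+7=24
- B: length 4, value 17
- C: length 2, value 7
Best: 24 score.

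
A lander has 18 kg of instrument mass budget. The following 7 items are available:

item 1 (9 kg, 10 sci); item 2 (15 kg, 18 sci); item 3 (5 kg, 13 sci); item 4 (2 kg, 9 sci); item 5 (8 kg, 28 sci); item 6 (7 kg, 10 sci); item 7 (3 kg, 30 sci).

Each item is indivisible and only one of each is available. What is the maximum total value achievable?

This is a 0/1 knapsack; check combinations near the capacity.
- item 3+item 4+item 5+item 7: mass 5+2+8+3=18, value 13+9+28+30=80
- item 3+item 5+item 7: mass 5+8+3=16, value 13+28+30=71
- item 5+item 6+item 7: mass 8+7+3=18, value 28+10+30=68
- item 4+item 5+item 7: mass 2+8+3=13, value 9+28+30=67
Best: 80 sci.

80 sci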